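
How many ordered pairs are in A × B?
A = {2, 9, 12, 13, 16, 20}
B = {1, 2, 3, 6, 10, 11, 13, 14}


Set A = {2, 9, 12, 13, 16, 20} has 6 elements.
Set B = {1, 2, 3, 6, 10, 11, 13, 14} has 8 elements.
|A × B| = |A| × |B| = 6 × 8 = 48

48


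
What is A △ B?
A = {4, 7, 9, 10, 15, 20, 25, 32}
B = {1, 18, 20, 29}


Set A = {4, 7, 9, 10, 15, 20, 25, 32}
Set B = {1, 18, 20, 29}
A △ B = (A \ B) ∪ (B \ A)
Elements in A but not B: {4, 7, 9, 10, 15, 25, 32}
Elements in B but not A: {1, 18, 29}
A △ B = {1, 4, 7, 9, 10, 15, 18, 25, 29, 32}

{1, 4, 7, 9, 10, 15, 18, 25, 29, 32}


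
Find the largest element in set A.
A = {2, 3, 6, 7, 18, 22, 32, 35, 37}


Set A = {2, 3, 6, 7, 18, 22, 32, 35, 37}
Elements in ascending order: 2, 3, 6, 7, 18, 22, 32, 35, 37
The largest element is 37.

37


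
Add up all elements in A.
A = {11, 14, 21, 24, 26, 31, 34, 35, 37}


Set A = {11, 14, 21, 24, 26, 31, 34, 35, 37}
Sum = 11 + 14 + 21 + 24 + 26 + 31 + 34 + 35 + 37 = 233

233


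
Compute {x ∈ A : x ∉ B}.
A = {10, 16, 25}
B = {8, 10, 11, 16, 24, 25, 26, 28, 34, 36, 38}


Set A = {10, 16, 25}
Set B = {8, 10, 11, 16, 24, 25, 26, 28, 34, 36, 38}
Check each element of A against B:
10 ∈ B, 16 ∈ B, 25 ∈ B
Elements of A not in B: {}

{}


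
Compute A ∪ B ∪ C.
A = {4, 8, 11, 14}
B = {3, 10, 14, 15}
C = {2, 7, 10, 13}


Set A = {4, 8, 11, 14}
Set B = {3, 10, 14, 15}
Set C = {2, 7, 10, 13}
First, A ∪ B = {3, 4, 8, 10, 11, 14, 15}
Then, (A ∪ B) ∪ C = {2, 3, 4, 7, 8, 10, 11, 13, 14, 15}

{2, 3, 4, 7, 8, 10, 11, 13, 14, 15}


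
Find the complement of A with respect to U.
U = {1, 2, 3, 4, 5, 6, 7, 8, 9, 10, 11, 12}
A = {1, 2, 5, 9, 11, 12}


Universal set U = {1, 2, 3, 4, 5, 6, 7, 8, 9, 10, 11, 12}
Set A = {1, 2, 5, 9, 11, 12}
A' = U \ A = elements in U but not in A
Checking each element of U:
1 (in A, exclude), 2 (in A, exclude), 3 (not in A, include), 4 (not in A, include), 5 (in A, exclude), 6 (not in A, include), 7 (not in A, include), 8 (not in A, include), 9 (in A, exclude), 10 (not in A, include), 11 (in A, exclude), 12 (in A, exclude)
A' = {3, 4, 6, 7, 8, 10}

{3, 4, 6, 7, 8, 10}


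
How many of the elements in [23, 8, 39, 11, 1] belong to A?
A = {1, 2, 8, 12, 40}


Set A = {1, 2, 8, 12, 40}
Candidates: [23, 8, 39, 11, 1]
Check each candidate:
23 ∉ A, 8 ∈ A, 39 ∉ A, 11 ∉ A, 1 ∈ A
Count of candidates in A: 2

2


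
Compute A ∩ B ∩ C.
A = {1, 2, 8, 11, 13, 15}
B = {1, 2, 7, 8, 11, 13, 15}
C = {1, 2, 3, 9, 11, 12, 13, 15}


Set A = {1, 2, 8, 11, 13, 15}
Set B = {1, 2, 7, 8, 11, 13, 15}
Set C = {1, 2, 3, 9, 11, 12, 13, 15}
First, A ∩ B = {1, 2, 8, 11, 13, 15}
Then, (A ∩ B) ∩ C = {1, 2, 11, 13, 15}

{1, 2, 11, 13, 15}


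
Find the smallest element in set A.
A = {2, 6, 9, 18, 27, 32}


Set A = {2, 6, 9, 18, 27, 32}
Elements in ascending order: 2, 6, 9, 18, 27, 32
The smallest element is 2.

2


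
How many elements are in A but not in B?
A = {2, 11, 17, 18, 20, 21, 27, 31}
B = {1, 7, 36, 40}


Set A = {2, 11, 17, 18, 20, 21, 27, 31}
Set B = {1, 7, 36, 40}
A \ B = {2, 11, 17, 18, 20, 21, 27, 31}
|A \ B| = 8

8


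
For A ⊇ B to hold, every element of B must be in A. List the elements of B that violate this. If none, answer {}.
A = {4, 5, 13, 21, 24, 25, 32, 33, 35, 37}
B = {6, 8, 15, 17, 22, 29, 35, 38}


Set A = {4, 5, 13, 21, 24, 25, 32, 33, 35, 37}
Set B = {6, 8, 15, 17, 22, 29, 35, 38}
Check each element of B against A:
6 ∉ A (include), 8 ∉ A (include), 15 ∉ A (include), 17 ∉ A (include), 22 ∉ A (include), 29 ∉ A (include), 35 ∈ A, 38 ∉ A (include)
Elements of B not in A: {6, 8, 15, 17, 22, 29, 38}

{6, 8, 15, 17, 22, 29, 38}


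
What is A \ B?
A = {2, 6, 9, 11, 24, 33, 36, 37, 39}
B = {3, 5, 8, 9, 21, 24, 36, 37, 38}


Set A = {2, 6, 9, 11, 24, 33, 36, 37, 39}
Set B = {3, 5, 8, 9, 21, 24, 36, 37, 38}
A \ B includes elements in A that are not in B.
Check each element of A:
2 (not in B, keep), 6 (not in B, keep), 9 (in B, remove), 11 (not in B, keep), 24 (in B, remove), 33 (not in B, keep), 36 (in B, remove), 37 (in B, remove), 39 (not in B, keep)
A \ B = {2, 6, 11, 33, 39}

{2, 6, 11, 33, 39}


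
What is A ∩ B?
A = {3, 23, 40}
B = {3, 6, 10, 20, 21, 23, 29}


Set A = {3, 23, 40}
Set B = {3, 6, 10, 20, 21, 23, 29}
A ∩ B includes only elements in both sets.
Check each element of A against B:
3 ✓, 23 ✓, 40 ✗
A ∩ B = {3, 23}

{3, 23}


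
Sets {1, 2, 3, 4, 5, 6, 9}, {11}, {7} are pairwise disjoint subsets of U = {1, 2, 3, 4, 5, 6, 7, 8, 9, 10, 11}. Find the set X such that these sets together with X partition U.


U = {1, 2, 3, 4, 5, 6, 7, 8, 9, 10, 11}
Shown blocks: {1, 2, 3, 4, 5, 6, 9}, {11}, {7}
A partition's blocks are pairwise disjoint and cover U, so the missing block = U \ (union of shown blocks).
Union of shown blocks: {1, 2, 3, 4, 5, 6, 7, 9, 11}
Missing block = U \ (union) = {8, 10}

{8, 10}


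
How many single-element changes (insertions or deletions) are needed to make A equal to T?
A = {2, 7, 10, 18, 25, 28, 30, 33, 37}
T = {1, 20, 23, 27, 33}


Set A = {2, 7, 10, 18, 25, 28, 30, 33, 37}
Set T = {1, 20, 23, 27, 33}
Elements to remove from A (in A, not in T): {2, 7, 10, 18, 25, 28, 30, 37} → 8 removals
Elements to add to A (in T, not in A): {1, 20, 23, 27} → 4 additions
Total edits = 8 + 4 = 12

12


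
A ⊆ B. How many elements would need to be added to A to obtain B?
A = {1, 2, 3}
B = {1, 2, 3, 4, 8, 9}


Set A = {1, 2, 3}, |A| = 3
Set B = {1, 2, 3, 4, 8, 9}, |B| = 6
Since A ⊆ B: B \ A = {4, 8, 9}
|B| - |A| = 6 - 3 = 3

3


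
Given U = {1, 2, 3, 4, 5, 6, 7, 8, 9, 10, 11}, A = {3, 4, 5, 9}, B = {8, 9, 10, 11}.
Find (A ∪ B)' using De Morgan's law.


U = {1, 2, 3, 4, 5, 6, 7, 8, 9, 10, 11}
A = {3, 4, 5, 9}, B = {8, 9, 10, 11}
A ∪ B = {3, 4, 5, 8, 9, 10, 11}
(A ∪ B)' = U \ (A ∪ B) = {1, 2, 6, 7}
Verification via A' ∩ B': A' = {1, 2, 6, 7, 8, 10, 11}, B' = {1, 2, 3, 4, 5, 6, 7}
A' ∩ B' = {1, 2, 6, 7} ✓

{1, 2, 6, 7}


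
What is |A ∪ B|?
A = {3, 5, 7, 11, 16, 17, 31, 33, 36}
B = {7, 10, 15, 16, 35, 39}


Set A = {3, 5, 7, 11, 16, 17, 31, 33, 36}, |A| = 9
Set B = {7, 10, 15, 16, 35, 39}, |B| = 6
A ∩ B = {7, 16}, |A ∩ B| = 2
|A ∪ B| = |A| + |B| - |A ∩ B| = 9 + 6 - 2 = 13

13


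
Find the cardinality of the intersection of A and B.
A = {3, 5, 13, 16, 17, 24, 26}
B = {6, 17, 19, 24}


Set A = {3, 5, 13, 16, 17, 24, 26}
Set B = {6, 17, 19, 24}
A ∩ B = {17, 24}
|A ∩ B| = 2

2


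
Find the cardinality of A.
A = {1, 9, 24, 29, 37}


Set A = {1, 9, 24, 29, 37}
Listing elements: 1, 9, 24, 29, 37
Counting: 5 elements
|A| = 5

5


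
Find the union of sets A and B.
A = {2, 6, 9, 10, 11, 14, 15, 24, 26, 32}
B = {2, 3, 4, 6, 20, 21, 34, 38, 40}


Set A = {2, 6, 9, 10, 11, 14, 15, 24, 26, 32}
Set B = {2, 3, 4, 6, 20, 21, 34, 38, 40}
A ∪ B includes all elements in either set.
Elements from A: {2, 6, 9, 10, 11, 14, 15, 24, 26, 32}
Elements from B not already included: {3, 4, 20, 21, 34, 38, 40}
A ∪ B = {2, 3, 4, 6, 9, 10, 11, 14, 15, 20, 21, 24, 26, 32, 34, 38, 40}

{2, 3, 4, 6, 9, 10, 11, 14, 15, 20, 21, 24, 26, 32, 34, 38, 40}


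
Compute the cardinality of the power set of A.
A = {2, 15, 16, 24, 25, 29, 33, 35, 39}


Set A = {2, 15, 16, 24, 25, 29, 33, 35, 39}
|A| = 9
The power set P(A) contains all subsets of A.
|P(A)| = 2^|A| = 2^9 = 512

512


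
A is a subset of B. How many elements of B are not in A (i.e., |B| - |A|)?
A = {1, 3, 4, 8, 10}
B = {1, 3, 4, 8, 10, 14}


Set A = {1, 3, 4, 8, 10}, |A| = 5
Set B = {1, 3, 4, 8, 10, 14}, |B| = 6
Since A ⊆ B: B \ A = {14}
|B| - |A| = 6 - 5 = 1

1


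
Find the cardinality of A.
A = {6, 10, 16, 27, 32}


Set A = {6, 10, 16, 27, 32}
Listing elements: 6, 10, 16, 27, 32
Counting: 5 elements
|A| = 5

5


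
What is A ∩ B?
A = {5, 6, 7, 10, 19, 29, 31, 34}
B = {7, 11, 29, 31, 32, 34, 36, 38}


Set A = {5, 6, 7, 10, 19, 29, 31, 34}
Set B = {7, 11, 29, 31, 32, 34, 36, 38}
A ∩ B includes only elements in both sets.
Check each element of A against B:
5 ✗, 6 ✗, 7 ✓, 10 ✗, 19 ✗, 29 ✓, 31 ✓, 34 ✓
A ∩ B = {7, 29, 31, 34}

{7, 29, 31, 34}


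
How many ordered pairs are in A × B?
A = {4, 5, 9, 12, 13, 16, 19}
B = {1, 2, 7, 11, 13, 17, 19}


Set A = {4, 5, 9, 12, 13, 16, 19} has 7 elements.
Set B = {1, 2, 7, 11, 13, 17, 19} has 7 elements.
|A × B| = |A| × |B| = 7 × 7 = 49

49


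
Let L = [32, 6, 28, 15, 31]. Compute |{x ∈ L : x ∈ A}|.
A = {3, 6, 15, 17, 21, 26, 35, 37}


Set A = {3, 6, 15, 17, 21, 26, 35, 37}
Candidates: [32, 6, 28, 15, 31]
Check each candidate:
32 ∉ A, 6 ∈ A, 28 ∉ A, 15 ∈ A, 31 ∉ A
Count of candidates in A: 2

2


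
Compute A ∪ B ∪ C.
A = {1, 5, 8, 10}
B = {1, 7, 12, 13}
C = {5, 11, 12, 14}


Set A = {1, 5, 8, 10}
Set B = {1, 7, 12, 13}
Set C = {5, 11, 12, 14}
First, A ∪ B = {1, 5, 7, 8, 10, 12, 13}
Then, (A ∪ B) ∪ C = {1, 5, 7, 8, 10, 11, 12, 13, 14}

{1, 5, 7, 8, 10, 11, 12, 13, 14}


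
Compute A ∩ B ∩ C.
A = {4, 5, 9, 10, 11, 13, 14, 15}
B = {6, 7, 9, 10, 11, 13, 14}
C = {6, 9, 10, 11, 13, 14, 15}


Set A = {4, 5, 9, 10, 11, 13, 14, 15}
Set B = {6, 7, 9, 10, 11, 13, 14}
Set C = {6, 9, 10, 11, 13, 14, 15}
First, A ∩ B = {9, 10, 11, 13, 14}
Then, (A ∩ B) ∩ C = {9, 10, 11, 13, 14}

{9, 10, 11, 13, 14}


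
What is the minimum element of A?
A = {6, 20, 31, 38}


Set A = {6, 20, 31, 38}
Elements in ascending order: 6, 20, 31, 38
The smallest element is 6.

6


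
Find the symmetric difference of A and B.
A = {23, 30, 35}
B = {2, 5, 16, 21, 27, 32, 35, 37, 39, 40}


Set A = {23, 30, 35}
Set B = {2, 5, 16, 21, 27, 32, 35, 37, 39, 40}
A △ B = (A \ B) ∪ (B \ A)
Elements in A but not B: {23, 30}
Elements in B but not A: {2, 5, 16, 21, 27, 32, 37, 39, 40}
A △ B = {2, 5, 16, 21, 23, 27, 30, 32, 37, 39, 40}

{2, 5, 16, 21, 23, 27, 30, 32, 37, 39, 40}


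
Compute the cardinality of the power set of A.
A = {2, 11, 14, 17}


Set A = {2, 11, 14, 17}
|A| = 4
The power set P(A) contains all subsets of A.
|P(A)| = 2^|A| = 2^4 = 16

16


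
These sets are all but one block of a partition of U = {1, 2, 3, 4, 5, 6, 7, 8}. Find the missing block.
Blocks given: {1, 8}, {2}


U = {1, 2, 3, 4, 5, 6, 7, 8}
Shown blocks: {1, 8}, {2}
A partition's blocks are pairwise disjoint and cover U, so the missing block = U \ (union of shown blocks).
Union of shown blocks: {1, 2, 8}
Missing block = U \ (union) = {3, 4, 5, 6, 7}

{3, 4, 5, 6, 7}


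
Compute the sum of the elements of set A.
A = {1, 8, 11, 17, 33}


Set A = {1, 8, 11, 17, 33}
Sum = 1 + 8 + 11 + 17 + 33 = 70

70


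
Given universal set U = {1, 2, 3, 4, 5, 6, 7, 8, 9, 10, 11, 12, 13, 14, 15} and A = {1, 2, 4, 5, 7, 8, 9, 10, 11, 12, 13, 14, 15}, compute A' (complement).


Universal set U = {1, 2, 3, 4, 5, 6, 7, 8, 9, 10, 11, 12, 13, 14, 15}
Set A = {1, 2, 4, 5, 7, 8, 9, 10, 11, 12, 13, 14, 15}
A' = U \ A = elements in U but not in A
Checking each element of U:
1 (in A, exclude), 2 (in A, exclude), 3 (not in A, include), 4 (in A, exclude), 5 (in A, exclude), 6 (not in A, include), 7 (in A, exclude), 8 (in A, exclude), 9 (in A, exclude), 10 (in A, exclude), 11 (in A, exclude), 12 (in A, exclude), 13 (in A, exclude), 14 (in A, exclude), 15 (in A, exclude)
A' = {3, 6}

{3, 6}


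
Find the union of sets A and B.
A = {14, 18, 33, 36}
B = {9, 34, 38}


Set A = {14, 18, 33, 36}
Set B = {9, 34, 38}
A ∪ B includes all elements in either set.
Elements from A: {14, 18, 33, 36}
Elements from B not already included: {9, 34, 38}
A ∪ B = {9, 14, 18, 33, 34, 36, 38}

{9, 14, 18, 33, 34, 36, 38}


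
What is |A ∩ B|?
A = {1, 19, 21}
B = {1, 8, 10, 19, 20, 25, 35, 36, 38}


Set A = {1, 19, 21}
Set B = {1, 8, 10, 19, 20, 25, 35, 36, 38}
A ∩ B = {1, 19}
|A ∩ B| = 2

2


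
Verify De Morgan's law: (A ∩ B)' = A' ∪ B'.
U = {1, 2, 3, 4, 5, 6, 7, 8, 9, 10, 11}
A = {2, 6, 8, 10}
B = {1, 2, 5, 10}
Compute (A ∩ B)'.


U = {1, 2, 3, 4, 5, 6, 7, 8, 9, 10, 11}
A = {2, 6, 8, 10}, B = {1, 2, 5, 10}
A ∩ B = {2, 10}
(A ∩ B)' = U \ (A ∩ B) = {1, 3, 4, 5, 6, 7, 8, 9, 11}
Verification via A' ∪ B': A' = {1, 3, 4, 5, 7, 9, 11}, B' = {3, 4, 6, 7, 8, 9, 11}
A' ∪ B' = {1, 3, 4, 5, 6, 7, 8, 9, 11} ✓

{1, 3, 4, 5, 6, 7, 8, 9, 11}


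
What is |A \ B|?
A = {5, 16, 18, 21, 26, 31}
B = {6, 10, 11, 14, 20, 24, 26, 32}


Set A = {5, 16, 18, 21, 26, 31}
Set B = {6, 10, 11, 14, 20, 24, 26, 32}
A \ B = {5, 16, 18, 21, 31}
|A \ B| = 5

5


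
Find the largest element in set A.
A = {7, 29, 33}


Set A = {7, 29, 33}
Elements in ascending order: 7, 29, 33
The largest element is 33.

33


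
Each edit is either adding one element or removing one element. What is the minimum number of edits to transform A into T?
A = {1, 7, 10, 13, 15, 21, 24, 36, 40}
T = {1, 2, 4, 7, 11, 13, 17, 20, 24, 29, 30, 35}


Set A = {1, 7, 10, 13, 15, 21, 24, 36, 40}
Set T = {1, 2, 4, 7, 11, 13, 17, 20, 24, 29, 30, 35}
Elements to remove from A (in A, not in T): {10, 15, 21, 36, 40} → 5 removals
Elements to add to A (in T, not in A): {2, 4, 11, 17, 20, 29, 30, 35} → 8 additions
Total edits = 5 + 8 = 13

13


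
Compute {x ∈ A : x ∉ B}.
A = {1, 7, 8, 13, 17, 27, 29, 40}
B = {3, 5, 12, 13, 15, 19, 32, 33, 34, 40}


Set A = {1, 7, 8, 13, 17, 27, 29, 40}
Set B = {3, 5, 12, 13, 15, 19, 32, 33, 34, 40}
Check each element of A against B:
1 ∉ B (include), 7 ∉ B (include), 8 ∉ B (include), 13 ∈ B, 17 ∉ B (include), 27 ∉ B (include), 29 ∉ B (include), 40 ∈ B
Elements of A not in B: {1, 7, 8, 17, 27, 29}

{1, 7, 8, 17, 27, 29}


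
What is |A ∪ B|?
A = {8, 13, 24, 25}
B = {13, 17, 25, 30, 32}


Set A = {8, 13, 24, 25}, |A| = 4
Set B = {13, 17, 25, 30, 32}, |B| = 5
A ∩ B = {13, 25}, |A ∩ B| = 2
|A ∪ B| = |A| + |B| - |A ∩ B| = 4 + 5 - 2 = 7

7


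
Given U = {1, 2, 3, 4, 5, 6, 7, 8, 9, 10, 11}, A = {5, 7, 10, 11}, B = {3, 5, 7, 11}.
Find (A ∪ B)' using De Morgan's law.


U = {1, 2, 3, 4, 5, 6, 7, 8, 9, 10, 11}
A = {5, 7, 10, 11}, B = {3, 5, 7, 11}
A ∪ B = {3, 5, 7, 10, 11}
(A ∪ B)' = U \ (A ∪ B) = {1, 2, 4, 6, 8, 9}
Verification via A' ∩ B': A' = {1, 2, 3, 4, 6, 8, 9}, B' = {1, 2, 4, 6, 8, 9, 10}
A' ∩ B' = {1, 2, 4, 6, 8, 9} ✓

{1, 2, 4, 6, 8, 9}


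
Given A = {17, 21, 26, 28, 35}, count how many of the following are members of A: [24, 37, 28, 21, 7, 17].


Set A = {17, 21, 26, 28, 35}
Candidates: [24, 37, 28, 21, 7, 17]
Check each candidate:
24 ∉ A, 37 ∉ A, 28 ∈ A, 21 ∈ A, 7 ∉ A, 17 ∈ A
Count of candidates in A: 3

3


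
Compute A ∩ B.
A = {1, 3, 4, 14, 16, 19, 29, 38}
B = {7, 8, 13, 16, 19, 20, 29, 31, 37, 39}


Set A = {1, 3, 4, 14, 16, 19, 29, 38}
Set B = {7, 8, 13, 16, 19, 20, 29, 31, 37, 39}
A ∩ B includes only elements in both sets.
Check each element of A against B:
1 ✗, 3 ✗, 4 ✗, 14 ✗, 16 ✓, 19 ✓, 29 ✓, 38 ✗
A ∩ B = {16, 19, 29}

{16, 19, 29}


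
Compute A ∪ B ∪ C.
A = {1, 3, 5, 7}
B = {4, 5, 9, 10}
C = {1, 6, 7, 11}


Set A = {1, 3, 5, 7}
Set B = {4, 5, 9, 10}
Set C = {1, 6, 7, 11}
First, A ∪ B = {1, 3, 4, 5, 7, 9, 10}
Then, (A ∪ B) ∪ C = {1, 3, 4, 5, 6, 7, 9, 10, 11}

{1, 3, 4, 5, 6, 7, 9, 10, 11}


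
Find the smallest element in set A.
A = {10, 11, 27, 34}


Set A = {10, 11, 27, 34}
Elements in ascending order: 10, 11, 27, 34
The smallest element is 10.

10


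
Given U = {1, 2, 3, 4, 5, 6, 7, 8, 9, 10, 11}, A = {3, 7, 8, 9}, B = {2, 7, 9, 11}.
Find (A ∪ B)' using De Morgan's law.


U = {1, 2, 3, 4, 5, 6, 7, 8, 9, 10, 11}
A = {3, 7, 8, 9}, B = {2, 7, 9, 11}
A ∪ B = {2, 3, 7, 8, 9, 11}
(A ∪ B)' = U \ (A ∪ B) = {1, 4, 5, 6, 10}
Verification via A' ∩ B': A' = {1, 2, 4, 5, 6, 10, 11}, B' = {1, 3, 4, 5, 6, 8, 10}
A' ∩ B' = {1, 4, 5, 6, 10} ✓

{1, 4, 5, 6, 10}


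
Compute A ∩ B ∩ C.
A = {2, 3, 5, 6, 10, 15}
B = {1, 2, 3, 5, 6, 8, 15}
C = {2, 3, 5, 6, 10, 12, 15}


Set A = {2, 3, 5, 6, 10, 15}
Set B = {1, 2, 3, 5, 6, 8, 15}
Set C = {2, 3, 5, 6, 10, 12, 15}
First, A ∩ B = {2, 3, 5, 6, 15}
Then, (A ∩ B) ∩ C = {2, 3, 5, 6, 15}

{2, 3, 5, 6, 15}


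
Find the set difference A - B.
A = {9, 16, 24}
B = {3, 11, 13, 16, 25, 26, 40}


Set A = {9, 16, 24}
Set B = {3, 11, 13, 16, 25, 26, 40}
A \ B includes elements in A that are not in B.
Check each element of A:
9 (not in B, keep), 16 (in B, remove), 24 (not in B, keep)
A \ B = {9, 24}

{9, 24}


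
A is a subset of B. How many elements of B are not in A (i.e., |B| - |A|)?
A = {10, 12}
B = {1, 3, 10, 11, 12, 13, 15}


Set A = {10, 12}, |A| = 2
Set B = {1, 3, 10, 11, 12, 13, 15}, |B| = 7
Since A ⊆ B: B \ A = {1, 3, 11, 13, 15}
|B| - |A| = 7 - 2 = 5

5


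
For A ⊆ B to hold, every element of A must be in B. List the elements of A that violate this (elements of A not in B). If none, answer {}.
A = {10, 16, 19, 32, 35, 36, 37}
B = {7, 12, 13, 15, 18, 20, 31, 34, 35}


Set A = {10, 16, 19, 32, 35, 36, 37}
Set B = {7, 12, 13, 15, 18, 20, 31, 34, 35}
Check each element of A against B:
10 ∉ B (include), 16 ∉ B (include), 19 ∉ B (include), 32 ∉ B (include), 35 ∈ B, 36 ∉ B (include), 37 ∉ B (include)
Elements of A not in B: {10, 16, 19, 32, 36, 37}

{10, 16, 19, 32, 36, 37}


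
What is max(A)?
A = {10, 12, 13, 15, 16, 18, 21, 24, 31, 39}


Set A = {10, 12, 13, 15, 16, 18, 21, 24, 31, 39}
Elements in ascending order: 10, 12, 13, 15, 16, 18, 21, 24, 31, 39
The largest element is 39.

39


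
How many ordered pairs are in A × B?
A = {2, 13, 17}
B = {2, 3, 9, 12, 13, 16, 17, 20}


Set A = {2, 13, 17} has 3 elements.
Set B = {2, 3, 9, 12, 13, 16, 17, 20} has 8 elements.
|A × B| = |A| × |B| = 3 × 8 = 24

24


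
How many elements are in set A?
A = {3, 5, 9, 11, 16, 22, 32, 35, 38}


Set A = {3, 5, 9, 11, 16, 22, 32, 35, 38}
Listing elements: 3, 5, 9, 11, 16, 22, 32, 35, 38
Counting: 9 elements
|A| = 9

9


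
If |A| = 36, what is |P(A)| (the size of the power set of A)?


The set has 36 elements.
The power set contains all possible subsets.
|P(A)| = 2^|A| = 2^36 = 68719476736

68719476736


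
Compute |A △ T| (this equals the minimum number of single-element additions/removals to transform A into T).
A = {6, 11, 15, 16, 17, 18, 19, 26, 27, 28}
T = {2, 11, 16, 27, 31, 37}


Set A = {6, 11, 15, 16, 17, 18, 19, 26, 27, 28}
Set T = {2, 11, 16, 27, 31, 37}
Elements to remove from A (in A, not in T): {6, 15, 17, 18, 19, 26, 28} → 7 removals
Elements to add to A (in T, not in A): {2, 31, 37} → 3 additions
Total edits = 7 + 3 = 10

10


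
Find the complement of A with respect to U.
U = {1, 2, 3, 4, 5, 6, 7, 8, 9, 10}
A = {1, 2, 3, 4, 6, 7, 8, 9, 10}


Universal set U = {1, 2, 3, 4, 5, 6, 7, 8, 9, 10}
Set A = {1, 2, 3, 4, 6, 7, 8, 9, 10}
A' = U \ A = elements in U but not in A
Checking each element of U:
1 (in A, exclude), 2 (in A, exclude), 3 (in A, exclude), 4 (in A, exclude), 5 (not in A, include), 6 (in A, exclude), 7 (in A, exclude), 8 (in A, exclude), 9 (in A, exclude), 10 (in A, exclude)
A' = {5}

{5}


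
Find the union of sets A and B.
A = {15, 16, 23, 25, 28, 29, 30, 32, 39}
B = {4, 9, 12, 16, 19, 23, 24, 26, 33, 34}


Set A = {15, 16, 23, 25, 28, 29, 30, 32, 39}
Set B = {4, 9, 12, 16, 19, 23, 24, 26, 33, 34}
A ∪ B includes all elements in either set.
Elements from A: {15, 16, 23, 25, 28, 29, 30, 32, 39}
Elements from B not already included: {4, 9, 12, 19, 24, 26, 33, 34}
A ∪ B = {4, 9, 12, 15, 16, 19, 23, 24, 25, 26, 28, 29, 30, 32, 33, 34, 39}

{4, 9, 12, 15, 16, 19, 23, 24, 25, 26, 28, 29, 30, 32, 33, 34, 39}


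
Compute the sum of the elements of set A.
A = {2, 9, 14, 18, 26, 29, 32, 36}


Set A = {2, 9, 14, 18, 26, 29, 32, 36}
Sum = 2 + 9 + 14 + 18 + 26 + 29 + 32 + 36 = 166

166


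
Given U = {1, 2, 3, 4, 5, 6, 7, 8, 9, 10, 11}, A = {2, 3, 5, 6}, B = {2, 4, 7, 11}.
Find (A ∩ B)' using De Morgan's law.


U = {1, 2, 3, 4, 5, 6, 7, 8, 9, 10, 11}
A = {2, 3, 5, 6}, B = {2, 4, 7, 11}
A ∩ B = {2}
(A ∩ B)' = U \ (A ∩ B) = {1, 3, 4, 5, 6, 7, 8, 9, 10, 11}
Verification via A' ∪ B': A' = {1, 4, 7, 8, 9, 10, 11}, B' = {1, 3, 5, 6, 8, 9, 10}
A' ∪ B' = {1, 3, 4, 5, 6, 7, 8, 9, 10, 11} ✓

{1, 3, 4, 5, 6, 7, 8, 9, 10, 11}


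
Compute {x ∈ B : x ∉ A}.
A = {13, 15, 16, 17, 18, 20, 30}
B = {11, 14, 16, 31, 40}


Set A = {13, 15, 16, 17, 18, 20, 30}
Set B = {11, 14, 16, 31, 40}
Check each element of B against A:
11 ∉ A (include), 14 ∉ A (include), 16 ∈ A, 31 ∉ A (include), 40 ∉ A (include)
Elements of B not in A: {11, 14, 31, 40}

{11, 14, 31, 40}


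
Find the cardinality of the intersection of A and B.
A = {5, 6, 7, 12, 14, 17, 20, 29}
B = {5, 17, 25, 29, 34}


Set A = {5, 6, 7, 12, 14, 17, 20, 29}
Set B = {5, 17, 25, 29, 34}
A ∩ B = {5, 17, 29}
|A ∩ B| = 3

3


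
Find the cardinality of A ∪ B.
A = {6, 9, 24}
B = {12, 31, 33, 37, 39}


Set A = {6, 9, 24}, |A| = 3
Set B = {12, 31, 33, 37, 39}, |B| = 5
A ∩ B = {}, |A ∩ B| = 0
|A ∪ B| = |A| + |B| - |A ∩ B| = 3 + 5 - 0 = 8

8


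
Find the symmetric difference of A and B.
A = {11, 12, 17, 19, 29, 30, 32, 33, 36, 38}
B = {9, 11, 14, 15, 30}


Set A = {11, 12, 17, 19, 29, 30, 32, 33, 36, 38}
Set B = {9, 11, 14, 15, 30}
A △ B = (A \ B) ∪ (B \ A)
Elements in A but not B: {12, 17, 19, 29, 32, 33, 36, 38}
Elements in B but not A: {9, 14, 15}
A △ B = {9, 12, 14, 15, 17, 19, 29, 32, 33, 36, 38}

{9, 12, 14, 15, 17, 19, 29, 32, 33, 36, 38}


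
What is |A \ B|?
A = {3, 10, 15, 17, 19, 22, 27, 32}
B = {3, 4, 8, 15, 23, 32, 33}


Set A = {3, 10, 15, 17, 19, 22, 27, 32}
Set B = {3, 4, 8, 15, 23, 32, 33}
A \ B = {10, 17, 19, 22, 27}
|A \ B| = 5

5


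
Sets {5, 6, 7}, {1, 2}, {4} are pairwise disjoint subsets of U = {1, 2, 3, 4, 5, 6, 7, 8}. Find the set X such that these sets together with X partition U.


U = {1, 2, 3, 4, 5, 6, 7, 8}
Shown blocks: {5, 6, 7}, {1, 2}, {4}
A partition's blocks are pairwise disjoint and cover U, so the missing block = U \ (union of shown blocks).
Union of shown blocks: {1, 2, 4, 5, 6, 7}
Missing block = U \ (union) = {3, 8}

{3, 8}


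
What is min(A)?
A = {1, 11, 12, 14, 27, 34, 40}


Set A = {1, 11, 12, 14, 27, 34, 40}
Elements in ascending order: 1, 11, 12, 14, 27, 34, 40
The smallest element is 1.

1


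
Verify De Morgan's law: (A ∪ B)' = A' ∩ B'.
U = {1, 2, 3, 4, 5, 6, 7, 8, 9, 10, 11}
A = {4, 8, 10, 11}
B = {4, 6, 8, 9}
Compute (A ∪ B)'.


U = {1, 2, 3, 4, 5, 6, 7, 8, 9, 10, 11}
A = {4, 8, 10, 11}, B = {4, 6, 8, 9}
A ∪ B = {4, 6, 8, 9, 10, 11}
(A ∪ B)' = U \ (A ∪ B) = {1, 2, 3, 5, 7}
Verification via A' ∩ B': A' = {1, 2, 3, 5, 6, 7, 9}, B' = {1, 2, 3, 5, 7, 10, 11}
A' ∩ B' = {1, 2, 3, 5, 7} ✓

{1, 2, 3, 5, 7}


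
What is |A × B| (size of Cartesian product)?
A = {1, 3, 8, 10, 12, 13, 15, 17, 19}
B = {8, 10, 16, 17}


Set A = {1, 3, 8, 10, 12, 13, 15, 17, 19} has 9 elements.
Set B = {8, 10, 16, 17} has 4 elements.
|A × B| = |A| × |B| = 9 × 4 = 36

36


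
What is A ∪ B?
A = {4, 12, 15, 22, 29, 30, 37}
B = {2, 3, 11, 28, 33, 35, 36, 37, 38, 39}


Set A = {4, 12, 15, 22, 29, 30, 37}
Set B = {2, 3, 11, 28, 33, 35, 36, 37, 38, 39}
A ∪ B includes all elements in either set.
Elements from A: {4, 12, 15, 22, 29, 30, 37}
Elements from B not already included: {2, 3, 11, 28, 33, 35, 36, 38, 39}
A ∪ B = {2, 3, 4, 11, 12, 15, 22, 28, 29, 30, 33, 35, 36, 37, 38, 39}

{2, 3, 4, 11, 12, 15, 22, 28, 29, 30, 33, 35, 36, 37, 38, 39}


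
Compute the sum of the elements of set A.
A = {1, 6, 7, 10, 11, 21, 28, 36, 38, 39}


Set A = {1, 6, 7, 10, 11, 21, 28, 36, 38, 39}
Sum = 1 + 6 + 7 + 10 + 11 + 21 + 28 + 36 + 38 + 39 = 197

197


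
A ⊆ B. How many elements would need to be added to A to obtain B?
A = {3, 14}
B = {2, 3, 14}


Set A = {3, 14}, |A| = 2
Set B = {2, 3, 14}, |B| = 3
Since A ⊆ B: B \ A = {2}
|B| - |A| = 3 - 2 = 1

1


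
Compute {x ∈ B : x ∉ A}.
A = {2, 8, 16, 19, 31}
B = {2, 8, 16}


Set A = {2, 8, 16, 19, 31}
Set B = {2, 8, 16}
Check each element of B against A:
2 ∈ A, 8 ∈ A, 16 ∈ A
Elements of B not in A: {}

{}


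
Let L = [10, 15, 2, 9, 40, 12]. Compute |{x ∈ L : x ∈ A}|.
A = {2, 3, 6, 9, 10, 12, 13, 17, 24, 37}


Set A = {2, 3, 6, 9, 10, 12, 13, 17, 24, 37}
Candidates: [10, 15, 2, 9, 40, 12]
Check each candidate:
10 ∈ A, 15 ∉ A, 2 ∈ A, 9 ∈ A, 40 ∉ A, 12 ∈ A
Count of candidates in A: 4

4


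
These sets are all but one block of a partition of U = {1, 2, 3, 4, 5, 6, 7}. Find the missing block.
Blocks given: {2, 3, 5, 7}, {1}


U = {1, 2, 3, 4, 5, 6, 7}
Shown blocks: {2, 3, 5, 7}, {1}
A partition's blocks are pairwise disjoint and cover U, so the missing block = U \ (union of shown blocks).
Union of shown blocks: {1, 2, 3, 5, 7}
Missing block = U \ (union) = {4, 6}

{4, 6}


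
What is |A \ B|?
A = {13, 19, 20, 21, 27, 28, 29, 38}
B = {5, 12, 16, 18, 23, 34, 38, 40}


Set A = {13, 19, 20, 21, 27, 28, 29, 38}
Set B = {5, 12, 16, 18, 23, 34, 38, 40}
A \ B = {13, 19, 20, 21, 27, 28, 29}
|A \ B| = 7

7


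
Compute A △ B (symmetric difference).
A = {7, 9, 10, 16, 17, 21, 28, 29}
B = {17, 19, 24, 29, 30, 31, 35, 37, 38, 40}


Set A = {7, 9, 10, 16, 17, 21, 28, 29}
Set B = {17, 19, 24, 29, 30, 31, 35, 37, 38, 40}
A △ B = (A \ B) ∪ (B \ A)
Elements in A but not B: {7, 9, 10, 16, 21, 28}
Elements in B but not A: {19, 24, 30, 31, 35, 37, 38, 40}
A △ B = {7, 9, 10, 16, 19, 21, 24, 28, 30, 31, 35, 37, 38, 40}

{7, 9, 10, 16, 19, 21, 24, 28, 30, 31, 35, 37, 38, 40}


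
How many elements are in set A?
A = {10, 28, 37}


Set A = {10, 28, 37}
Listing elements: 10, 28, 37
Counting: 3 elements
|A| = 3

3


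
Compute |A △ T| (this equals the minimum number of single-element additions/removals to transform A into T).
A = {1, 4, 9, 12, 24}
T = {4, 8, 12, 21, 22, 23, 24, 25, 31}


Set A = {1, 4, 9, 12, 24}
Set T = {4, 8, 12, 21, 22, 23, 24, 25, 31}
Elements to remove from A (in A, not in T): {1, 9} → 2 removals
Elements to add to A (in T, not in A): {8, 21, 22, 23, 25, 31} → 6 additions
Total edits = 2 + 6 = 8

8


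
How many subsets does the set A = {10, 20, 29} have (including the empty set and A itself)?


Set A = {10, 20, 29}
|A| = 3
The power set P(A) contains all subsets of A.
|P(A)| = 2^|A| = 2^3 = 8

8


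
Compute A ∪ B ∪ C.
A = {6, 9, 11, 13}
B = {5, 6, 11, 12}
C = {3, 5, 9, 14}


Set A = {6, 9, 11, 13}
Set B = {5, 6, 11, 12}
Set C = {3, 5, 9, 14}
First, A ∪ B = {5, 6, 9, 11, 12, 13}
Then, (A ∪ B) ∪ C = {3, 5, 6, 9, 11, 12, 13, 14}

{3, 5, 6, 9, 11, 12, 13, 14}


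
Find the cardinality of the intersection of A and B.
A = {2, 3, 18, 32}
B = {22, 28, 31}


Set A = {2, 3, 18, 32}
Set B = {22, 28, 31}
A ∩ B = {}
|A ∩ B| = 0

0


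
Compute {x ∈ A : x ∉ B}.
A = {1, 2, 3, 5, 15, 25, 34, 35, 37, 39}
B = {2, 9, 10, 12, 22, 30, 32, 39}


Set A = {1, 2, 3, 5, 15, 25, 34, 35, 37, 39}
Set B = {2, 9, 10, 12, 22, 30, 32, 39}
Check each element of A against B:
1 ∉ B (include), 2 ∈ B, 3 ∉ B (include), 5 ∉ B (include), 15 ∉ B (include), 25 ∉ B (include), 34 ∉ B (include), 35 ∉ B (include), 37 ∉ B (include), 39 ∈ B
Elements of A not in B: {1, 3, 5, 15, 25, 34, 35, 37}

{1, 3, 5, 15, 25, 34, 35, 37}


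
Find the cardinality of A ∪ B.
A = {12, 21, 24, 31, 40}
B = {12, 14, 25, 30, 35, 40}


Set A = {12, 21, 24, 31, 40}, |A| = 5
Set B = {12, 14, 25, 30, 35, 40}, |B| = 6
A ∩ B = {12, 40}, |A ∩ B| = 2
|A ∪ B| = |A| + |B| - |A ∩ B| = 5 + 6 - 2 = 9

9


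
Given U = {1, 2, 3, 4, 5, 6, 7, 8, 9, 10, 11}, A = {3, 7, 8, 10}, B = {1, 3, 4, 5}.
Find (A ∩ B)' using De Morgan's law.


U = {1, 2, 3, 4, 5, 6, 7, 8, 9, 10, 11}
A = {3, 7, 8, 10}, B = {1, 3, 4, 5}
A ∩ B = {3}
(A ∩ B)' = U \ (A ∩ B) = {1, 2, 4, 5, 6, 7, 8, 9, 10, 11}
Verification via A' ∪ B': A' = {1, 2, 4, 5, 6, 9, 11}, B' = {2, 6, 7, 8, 9, 10, 11}
A' ∪ B' = {1, 2, 4, 5, 6, 7, 8, 9, 10, 11} ✓

{1, 2, 4, 5, 6, 7, 8, 9, 10, 11}


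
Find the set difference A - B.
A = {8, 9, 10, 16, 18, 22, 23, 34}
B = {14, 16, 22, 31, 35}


Set A = {8, 9, 10, 16, 18, 22, 23, 34}
Set B = {14, 16, 22, 31, 35}
A \ B includes elements in A that are not in B.
Check each element of A:
8 (not in B, keep), 9 (not in B, keep), 10 (not in B, keep), 16 (in B, remove), 18 (not in B, keep), 22 (in B, remove), 23 (not in B, keep), 34 (not in B, keep)
A \ B = {8, 9, 10, 18, 23, 34}

{8, 9, 10, 18, 23, 34}


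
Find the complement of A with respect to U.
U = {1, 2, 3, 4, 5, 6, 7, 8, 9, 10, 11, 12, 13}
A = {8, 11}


Universal set U = {1, 2, 3, 4, 5, 6, 7, 8, 9, 10, 11, 12, 13}
Set A = {8, 11}
A' = U \ A = elements in U but not in A
Checking each element of U:
1 (not in A, include), 2 (not in A, include), 3 (not in A, include), 4 (not in A, include), 5 (not in A, include), 6 (not in A, include), 7 (not in A, include), 8 (in A, exclude), 9 (not in A, include), 10 (not in A, include), 11 (in A, exclude), 12 (not in A, include), 13 (not in A, include)
A' = {1, 2, 3, 4, 5, 6, 7, 9, 10, 12, 13}

{1, 2, 3, 4, 5, 6, 7, 9, 10, 12, 13}


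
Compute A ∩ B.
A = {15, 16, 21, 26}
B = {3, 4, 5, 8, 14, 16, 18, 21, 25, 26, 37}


Set A = {15, 16, 21, 26}
Set B = {3, 4, 5, 8, 14, 16, 18, 21, 25, 26, 37}
A ∩ B includes only elements in both sets.
Check each element of A against B:
15 ✗, 16 ✓, 21 ✓, 26 ✓
A ∩ B = {16, 21, 26}

{16, 21, 26}


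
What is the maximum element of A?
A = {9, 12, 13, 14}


Set A = {9, 12, 13, 14}
Elements in ascending order: 9, 12, 13, 14
The largest element is 14.

14


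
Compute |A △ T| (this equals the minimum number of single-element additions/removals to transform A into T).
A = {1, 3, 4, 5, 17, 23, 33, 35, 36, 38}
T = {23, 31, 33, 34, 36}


Set A = {1, 3, 4, 5, 17, 23, 33, 35, 36, 38}
Set T = {23, 31, 33, 34, 36}
Elements to remove from A (in A, not in T): {1, 3, 4, 5, 17, 35, 38} → 7 removals
Elements to add to A (in T, not in A): {31, 34} → 2 additions
Total edits = 7 + 2 = 9

9


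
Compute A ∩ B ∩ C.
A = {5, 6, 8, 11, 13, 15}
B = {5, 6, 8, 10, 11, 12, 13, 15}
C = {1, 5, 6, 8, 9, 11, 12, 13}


Set A = {5, 6, 8, 11, 13, 15}
Set B = {5, 6, 8, 10, 11, 12, 13, 15}
Set C = {1, 5, 6, 8, 9, 11, 12, 13}
First, A ∩ B = {5, 6, 8, 11, 13, 15}
Then, (A ∩ B) ∩ C = {5, 6, 8, 11, 13}

{5, 6, 8, 11, 13}


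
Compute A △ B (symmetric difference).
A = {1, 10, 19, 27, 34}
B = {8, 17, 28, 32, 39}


Set A = {1, 10, 19, 27, 34}
Set B = {8, 17, 28, 32, 39}
A △ B = (A \ B) ∪ (B \ A)
Elements in A but not B: {1, 10, 19, 27, 34}
Elements in B but not A: {8, 17, 28, 32, 39}
A △ B = {1, 8, 10, 17, 19, 27, 28, 32, 34, 39}

{1, 8, 10, 17, 19, 27, 28, 32, 34, 39}


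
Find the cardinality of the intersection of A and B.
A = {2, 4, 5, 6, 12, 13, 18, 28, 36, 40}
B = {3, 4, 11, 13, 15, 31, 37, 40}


Set A = {2, 4, 5, 6, 12, 13, 18, 28, 36, 40}
Set B = {3, 4, 11, 13, 15, 31, 37, 40}
A ∩ B = {4, 13, 40}
|A ∩ B| = 3

3


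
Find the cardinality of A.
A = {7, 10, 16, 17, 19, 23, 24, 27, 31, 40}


Set A = {7, 10, 16, 17, 19, 23, 24, 27, 31, 40}
Listing elements: 7, 10, 16, 17, 19, 23, 24, 27, 31, 40
Counting: 10 elements
|A| = 10

10


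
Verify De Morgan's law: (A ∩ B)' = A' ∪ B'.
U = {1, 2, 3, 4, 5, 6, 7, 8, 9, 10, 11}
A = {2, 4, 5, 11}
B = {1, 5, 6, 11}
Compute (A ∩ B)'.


U = {1, 2, 3, 4, 5, 6, 7, 8, 9, 10, 11}
A = {2, 4, 5, 11}, B = {1, 5, 6, 11}
A ∩ B = {5, 11}
(A ∩ B)' = U \ (A ∩ B) = {1, 2, 3, 4, 6, 7, 8, 9, 10}
Verification via A' ∪ B': A' = {1, 3, 6, 7, 8, 9, 10}, B' = {2, 3, 4, 7, 8, 9, 10}
A' ∪ B' = {1, 2, 3, 4, 6, 7, 8, 9, 10} ✓

{1, 2, 3, 4, 6, 7, 8, 9, 10}


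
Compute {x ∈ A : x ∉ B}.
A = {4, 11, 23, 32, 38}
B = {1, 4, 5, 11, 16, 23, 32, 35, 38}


Set A = {4, 11, 23, 32, 38}
Set B = {1, 4, 5, 11, 16, 23, 32, 35, 38}
Check each element of A against B:
4 ∈ B, 11 ∈ B, 23 ∈ B, 32 ∈ B, 38 ∈ B
Elements of A not in B: {}

{}


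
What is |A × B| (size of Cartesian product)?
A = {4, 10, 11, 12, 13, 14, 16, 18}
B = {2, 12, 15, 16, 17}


Set A = {4, 10, 11, 12, 13, 14, 16, 18} has 8 elements.
Set B = {2, 12, 15, 16, 17} has 5 elements.
|A × B| = |A| × |B| = 8 × 5 = 40

40


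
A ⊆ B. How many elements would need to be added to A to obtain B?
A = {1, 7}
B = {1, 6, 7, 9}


Set A = {1, 7}, |A| = 2
Set B = {1, 6, 7, 9}, |B| = 4
Since A ⊆ B: B \ A = {6, 9}
|B| - |A| = 4 - 2 = 2

2


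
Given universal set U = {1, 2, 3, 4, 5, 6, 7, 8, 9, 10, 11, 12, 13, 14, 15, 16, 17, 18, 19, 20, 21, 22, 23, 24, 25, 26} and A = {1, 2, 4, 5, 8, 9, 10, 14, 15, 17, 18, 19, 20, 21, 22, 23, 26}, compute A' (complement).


Universal set U = {1, 2, 3, 4, 5, 6, 7, 8, 9, 10, 11, 12, 13, 14, 15, 16, 17, 18, 19, 20, 21, 22, 23, 24, 25, 26}
Set A = {1, 2, 4, 5, 8, 9, 10, 14, 15, 17, 18, 19, 20, 21, 22, 23, 26}
A' = U \ A = elements in U but not in A
Checking each element of U:
1 (in A, exclude), 2 (in A, exclude), 3 (not in A, include), 4 (in A, exclude), 5 (in A, exclude), 6 (not in A, include), 7 (not in A, include), 8 (in A, exclude), 9 (in A, exclude), 10 (in A, exclude), 11 (not in A, include), 12 (not in A, include), 13 (not in A, include), 14 (in A, exclude), 15 (in A, exclude), 16 (not in A, include), 17 (in A, exclude), 18 (in A, exclude), 19 (in A, exclude), 20 (in A, exclude), 21 (in A, exclude), 22 (in A, exclude), 23 (in A, exclude), 24 (not in A, include), 25 (not in A, include), 26 (in A, exclude)
A' = {3, 6, 7, 11, 12, 13, 16, 24, 25}

{3, 6, 7, 11, 12, 13, 16, 24, 25}


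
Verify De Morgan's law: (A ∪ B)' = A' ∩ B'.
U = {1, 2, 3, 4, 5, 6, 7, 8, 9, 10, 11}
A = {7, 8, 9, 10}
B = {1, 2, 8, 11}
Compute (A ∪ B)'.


U = {1, 2, 3, 4, 5, 6, 7, 8, 9, 10, 11}
A = {7, 8, 9, 10}, B = {1, 2, 8, 11}
A ∪ B = {1, 2, 7, 8, 9, 10, 11}
(A ∪ B)' = U \ (A ∪ B) = {3, 4, 5, 6}
Verification via A' ∩ B': A' = {1, 2, 3, 4, 5, 6, 11}, B' = {3, 4, 5, 6, 7, 9, 10}
A' ∩ B' = {3, 4, 5, 6} ✓

{3, 4, 5, 6}


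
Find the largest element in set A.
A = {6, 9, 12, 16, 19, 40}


Set A = {6, 9, 12, 16, 19, 40}
Elements in ascending order: 6, 9, 12, 16, 19, 40
The largest element is 40.

40


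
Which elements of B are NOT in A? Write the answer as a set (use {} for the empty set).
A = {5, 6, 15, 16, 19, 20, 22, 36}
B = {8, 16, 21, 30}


Set A = {5, 6, 15, 16, 19, 20, 22, 36}
Set B = {8, 16, 21, 30}
Check each element of B against A:
8 ∉ A (include), 16 ∈ A, 21 ∉ A (include), 30 ∉ A (include)
Elements of B not in A: {8, 21, 30}

{8, 21, 30}


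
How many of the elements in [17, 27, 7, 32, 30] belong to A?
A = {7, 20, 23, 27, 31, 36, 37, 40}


Set A = {7, 20, 23, 27, 31, 36, 37, 40}
Candidates: [17, 27, 7, 32, 30]
Check each candidate:
17 ∉ A, 27 ∈ A, 7 ∈ A, 32 ∉ A, 30 ∉ A
Count of candidates in A: 2

2


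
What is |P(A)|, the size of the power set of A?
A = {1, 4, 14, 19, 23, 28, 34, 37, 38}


Set A = {1, 4, 14, 19, 23, 28, 34, 37, 38}
|A| = 9
The power set P(A) contains all subsets of A.
|P(A)| = 2^|A| = 2^9 = 512

512


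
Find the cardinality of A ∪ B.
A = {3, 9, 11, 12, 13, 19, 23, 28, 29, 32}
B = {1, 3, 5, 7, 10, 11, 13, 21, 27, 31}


Set A = {3, 9, 11, 12, 13, 19, 23, 28, 29, 32}, |A| = 10
Set B = {1, 3, 5, 7, 10, 11, 13, 21, 27, 31}, |B| = 10
A ∩ B = {3, 11, 13}, |A ∩ B| = 3
|A ∪ B| = |A| + |B| - |A ∩ B| = 10 + 10 - 3 = 17

17


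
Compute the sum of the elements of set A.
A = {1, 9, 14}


Set A = {1, 9, 14}
Sum = 1 + 9 + 14 = 24

24


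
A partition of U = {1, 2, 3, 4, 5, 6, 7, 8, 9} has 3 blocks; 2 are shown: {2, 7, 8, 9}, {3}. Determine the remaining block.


U = {1, 2, 3, 4, 5, 6, 7, 8, 9}
Shown blocks: {2, 7, 8, 9}, {3}
A partition's blocks are pairwise disjoint and cover U, so the missing block = U \ (union of shown blocks).
Union of shown blocks: {2, 3, 7, 8, 9}
Missing block = U \ (union) = {1, 4, 5, 6}

{1, 4, 5, 6}


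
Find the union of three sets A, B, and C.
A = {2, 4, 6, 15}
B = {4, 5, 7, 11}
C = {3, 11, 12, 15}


Set A = {2, 4, 6, 15}
Set B = {4, 5, 7, 11}
Set C = {3, 11, 12, 15}
First, A ∪ B = {2, 4, 5, 6, 7, 11, 15}
Then, (A ∪ B) ∪ C = {2, 3, 4, 5, 6, 7, 11, 12, 15}

{2, 3, 4, 5, 6, 7, 11, 12, 15}


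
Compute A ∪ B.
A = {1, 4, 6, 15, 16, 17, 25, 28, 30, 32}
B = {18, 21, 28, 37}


Set A = {1, 4, 6, 15, 16, 17, 25, 28, 30, 32}
Set B = {18, 21, 28, 37}
A ∪ B includes all elements in either set.
Elements from A: {1, 4, 6, 15, 16, 17, 25, 28, 30, 32}
Elements from B not already included: {18, 21, 37}
A ∪ B = {1, 4, 6, 15, 16, 17, 18, 21, 25, 28, 30, 32, 37}

{1, 4, 6, 15, 16, 17, 18, 21, 25, 28, 30, 32, 37}


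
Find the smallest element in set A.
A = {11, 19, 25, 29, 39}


Set A = {11, 19, 25, 29, 39}
Elements in ascending order: 11, 19, 25, 29, 39
The smallest element is 11.

11


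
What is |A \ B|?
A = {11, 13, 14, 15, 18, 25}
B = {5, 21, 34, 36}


Set A = {11, 13, 14, 15, 18, 25}
Set B = {5, 21, 34, 36}
A \ B = {11, 13, 14, 15, 18, 25}
|A \ B| = 6

6


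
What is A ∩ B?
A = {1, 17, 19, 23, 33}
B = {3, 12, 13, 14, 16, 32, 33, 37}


Set A = {1, 17, 19, 23, 33}
Set B = {3, 12, 13, 14, 16, 32, 33, 37}
A ∩ B includes only elements in both sets.
Check each element of A against B:
1 ✗, 17 ✗, 19 ✗, 23 ✗, 33 ✓
A ∩ B = {33}

{33}


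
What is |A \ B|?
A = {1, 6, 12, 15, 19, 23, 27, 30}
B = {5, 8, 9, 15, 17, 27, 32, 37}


Set A = {1, 6, 12, 15, 19, 23, 27, 30}
Set B = {5, 8, 9, 15, 17, 27, 32, 37}
A \ B = {1, 6, 12, 19, 23, 30}
|A \ B| = 6

6


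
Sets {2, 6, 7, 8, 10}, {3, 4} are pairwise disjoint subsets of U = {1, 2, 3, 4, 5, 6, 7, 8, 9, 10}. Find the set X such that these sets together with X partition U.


U = {1, 2, 3, 4, 5, 6, 7, 8, 9, 10}
Shown blocks: {2, 6, 7, 8, 10}, {3, 4}
A partition's blocks are pairwise disjoint and cover U, so the missing block = U \ (union of shown blocks).
Union of shown blocks: {2, 3, 4, 6, 7, 8, 10}
Missing block = U \ (union) = {1, 5, 9}

{1, 5, 9}


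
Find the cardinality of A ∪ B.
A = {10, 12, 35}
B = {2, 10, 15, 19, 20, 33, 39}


Set A = {10, 12, 35}, |A| = 3
Set B = {2, 10, 15, 19, 20, 33, 39}, |B| = 7
A ∩ B = {10}, |A ∩ B| = 1
|A ∪ B| = |A| + |B| - |A ∩ B| = 3 + 7 - 1 = 9

9


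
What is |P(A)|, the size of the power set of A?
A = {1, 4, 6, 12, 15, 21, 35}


Set A = {1, 4, 6, 12, 15, 21, 35}
|A| = 7
The power set P(A) contains all subsets of A.
|P(A)| = 2^|A| = 2^7 = 128

128


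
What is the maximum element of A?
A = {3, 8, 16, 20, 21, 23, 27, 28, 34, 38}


Set A = {3, 8, 16, 20, 21, 23, 27, 28, 34, 38}
Elements in ascending order: 3, 8, 16, 20, 21, 23, 27, 28, 34, 38
The largest element is 38.

38


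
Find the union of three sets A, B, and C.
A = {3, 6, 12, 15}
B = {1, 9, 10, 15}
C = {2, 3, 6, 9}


Set A = {3, 6, 12, 15}
Set B = {1, 9, 10, 15}
Set C = {2, 3, 6, 9}
First, A ∪ B = {1, 3, 6, 9, 10, 12, 15}
Then, (A ∪ B) ∪ C = {1, 2, 3, 6, 9, 10, 12, 15}

{1, 2, 3, 6, 9, 10, 12, 15}


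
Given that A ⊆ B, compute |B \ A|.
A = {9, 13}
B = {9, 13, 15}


Set A = {9, 13}, |A| = 2
Set B = {9, 13, 15}, |B| = 3
Since A ⊆ B: B \ A = {15}
|B| - |A| = 3 - 2 = 1

1


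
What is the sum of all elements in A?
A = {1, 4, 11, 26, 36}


Set A = {1, 4, 11, 26, 36}
Sum = 1 + 4 + 11 + 26 + 36 = 78

78


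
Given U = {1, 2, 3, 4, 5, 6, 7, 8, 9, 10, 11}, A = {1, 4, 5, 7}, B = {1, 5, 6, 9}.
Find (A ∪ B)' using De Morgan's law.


U = {1, 2, 3, 4, 5, 6, 7, 8, 9, 10, 11}
A = {1, 4, 5, 7}, B = {1, 5, 6, 9}
A ∪ B = {1, 4, 5, 6, 7, 9}
(A ∪ B)' = U \ (A ∪ B) = {2, 3, 8, 10, 11}
Verification via A' ∩ B': A' = {2, 3, 6, 8, 9, 10, 11}, B' = {2, 3, 4, 7, 8, 10, 11}
A' ∩ B' = {2, 3, 8, 10, 11} ✓

{2, 3, 8, 10, 11}


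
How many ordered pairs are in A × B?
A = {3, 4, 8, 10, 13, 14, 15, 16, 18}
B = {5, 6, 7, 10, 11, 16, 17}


Set A = {3, 4, 8, 10, 13, 14, 15, 16, 18} has 9 elements.
Set B = {5, 6, 7, 10, 11, 16, 17} has 7 elements.
|A × B| = |A| × |B| = 9 × 7 = 63

63


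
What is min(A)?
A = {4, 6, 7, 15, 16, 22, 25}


Set A = {4, 6, 7, 15, 16, 22, 25}
Elements in ascending order: 4, 6, 7, 15, 16, 22, 25
The smallest element is 4.

4
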